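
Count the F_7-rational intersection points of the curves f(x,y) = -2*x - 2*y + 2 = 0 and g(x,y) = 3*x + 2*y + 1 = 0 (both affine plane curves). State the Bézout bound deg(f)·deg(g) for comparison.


Common zeros: {(4, 4)}; count = 1; Bézout bound = 1.

deg(f) = 1, deg(g) = 1, so Bézout bound = 1.
Scan x ∈ F_7. For each x, list the y ∈ F_7 with f(x, y) ≡ 0 and those with g(x, y) ≡ 0 (mod 7); the common zeros in that column are the intersection.
  x = 0: f ≡ 0 at y ∈ {1}; g ≡ 0 at y ∈ {3}; common: ∅.
  x = 1: f ≡ 0 at y ∈ {0}; g ≡ 0 at y ∈ {5}; common: ∅.
  x = 2: f ≡ 0 at y ∈ {6}; g ≡ 0 at y ∈ {0}; common: ∅.
  x = 3: f ≡ 0 at y ∈ {5}; g ≡ 0 at y ∈ {2}; common: ∅.
  x = 4: f ≡ 0 at y ∈ {4}; g ≡ 0 at y ∈ {4}; common: {4}.
  x = 5: f ≡ 0 at y ∈ {3}; g ≡ 0 at y ∈ {6}; common: ∅.
  x = 6: f ≡ 0 at y ∈ {2}; g ≡ 0 at y ∈ {1}; common: ∅.
Collecting: common zeros = {(4, 4)}, so the count is 1.
Comparison with the Bézout bound: 1 ≤ 1 = deg(f)·deg(g), as expected for curves with no common component (the bound is attained).


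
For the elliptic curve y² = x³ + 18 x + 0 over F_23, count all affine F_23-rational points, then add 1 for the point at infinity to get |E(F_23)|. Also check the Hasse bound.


Affine points = {(0, 0), (3, 9), (3, 14), (5, 10), (5, 13), (6, 5), (6, 18), (7, 3), (7, 20), (8, 9), (8, 14), (12, 9), (12, 14), (13, 4), (13, 19), (14, 11), (14, 12), (19, 5), (19, 18), (21, 5), (21, 18), (22, 2), (22, 21)}; affine count = 23; |E(F_23)| = 24.

Discriminant check: Δ ∝ 4a³ + 27b² = 4·18³ + 27·0² = 4·5832 + 27·0 ≡ 6 (mod 23). Nonzero ⇒ E is nonsingular.
For each x ∈ F_23, compute rhs = x³ + 18·x + 0 mod 23, then count y ∈ F_23 with y² ≡ rhs.
  x = 0: rhs = 0, matching y values: 0 (1 points).
  x = 1: rhs = 19, matching y values: none (0 points).
  x = 2: rhs = 21, matching y values: none (0 points).
  x = 3: rhs = 12, matching y values: 9, 14 (2 points).
  x = 4: rhs = 21, matching y values: none (0 points).
  x = 5: rhs = 8, matching y values: 10, 13 (2 points).
  x = 6: rhs = 2, matching y values: 5, 18 (2 points).
  x = 7: rhs = 9, matching y values: 3, 20 (2 points).
  x = 8: rhs = 12, matching y values: 9, 14 (2 points).
  x = 9: rhs = 17, matching y values: none (0 points).
  x = 10: rhs = 7, matching y values: none (0 points).
  x = 11: rhs = 11, matching y values: none (0 points).
  x = 12: rhs = 12, matching y values: 9, 14 (2 points).
  x = 13: rhs = 16, matching y values: 4, 19 (2 points).
  x = 14: rhs = 6, matching y values: 11, 12 (2 points).
  x = 15: rhs = 11, matching y values: none (0 points).
  x = 16: rhs = 14, matching y values: none (0 points).
  x = 17: rhs = 21, matching y values: none (0 points).
  x = 18: rhs = 15, matching y values: none (0 points).
  x = 19: rhs = 2, matching y values: 5, 18 (2 points).
  x = 20: rhs = 11, matching y values: none (0 points).
  x = 21: rhs = 2, matching y values: 5, 18 (2 points).
  x = 22: rhs = 4, matching y values: 2, 21 (2 points).
Total affine count: 23.
Full point count |E(F_23)| = 23 + 1 = 24.
Hasse bound: |24 − (23+1)| = |0| = 0 ≤ 2√23 ≈ 9.5917 ✓.


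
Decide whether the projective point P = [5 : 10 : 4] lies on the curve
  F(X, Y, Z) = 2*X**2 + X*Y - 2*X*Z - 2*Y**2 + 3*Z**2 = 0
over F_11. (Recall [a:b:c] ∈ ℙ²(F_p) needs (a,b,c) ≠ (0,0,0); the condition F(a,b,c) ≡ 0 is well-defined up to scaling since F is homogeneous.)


F(5,10,4) ≡ 7 (mod 11); P is NOT on the curve.

Evaluate F(5, 10, 4) term-by-term (mod 11).
  2*X**2 ↦ 2·25·1·1 = 50
  X*Y ↦ 1·5·10·1 = 50
  -2*X*Z ↦ -2·5·1·4 = -40
  -2*Y**2 ↦ -2·1·100·1 = -200
  3*Z**2 ↦ 3·1·1·16 = 48
Sum: F(5, 10, 4) = (50) + (50) + (-40) + (-200) + (48) = -92.
Reducing mod 11: -92 ≡ 7 (mod 11).
Since F(a, b, c) ≡ 7 ≠ 0 (mod 11), P does NOT lie on the curve.


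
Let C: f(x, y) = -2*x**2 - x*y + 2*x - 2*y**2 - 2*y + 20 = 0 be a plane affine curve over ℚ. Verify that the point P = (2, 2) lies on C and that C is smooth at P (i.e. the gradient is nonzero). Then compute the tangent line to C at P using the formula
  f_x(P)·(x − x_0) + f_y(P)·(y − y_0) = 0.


Tangent line at P: -8*x - 12*y + 40 = 0.

Step 1: f(2, 2) = 0, so P lies on C.
Step 2: partial derivatives
  f_x(x, y) = -4*x - y + 2, f_y(x, y) = -x - 4*y - 2.
  f_x(P) = -8, f_y(P) = -12 (gradient nonzero, so P is smooth).
Step 3: tangent line at P: -8·(x − 2) + -12·(y − 2) = 0.
Expanding: -8*x - 12*y + 40 = 0.


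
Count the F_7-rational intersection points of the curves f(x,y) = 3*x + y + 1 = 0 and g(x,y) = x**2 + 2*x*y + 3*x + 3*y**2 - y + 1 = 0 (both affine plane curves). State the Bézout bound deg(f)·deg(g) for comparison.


Common zeros: {(1, 3), (5, 5)}; count = 2; Bézout bound = 2.

deg(f) = 1, deg(g) = 2, so Bézout bound = 2.
Scan x ∈ F_7. For each x, list the y ∈ F_7 with f(x, y) ≡ 0 and those with g(x, y) ≡ 0 (mod 7); the common zeros in that column are the intersection.
  x = 0: f ≡ 0 at y ∈ {6}; g ≡ 0 at y ∈ ∅; common: ∅.
  x = 1: f ≡ 0 at y ∈ {3}; g ≡ 0 at y ∈ {3, 6}; common: {3}.
  x = 2: f ≡ 0 at y ∈ {0}; g ≡ 0 at y ∈ ∅; common: ∅.
  x = 3: f ≡ 0 at y ∈ {4}; g ≡ 0 at y ∈ {5}; common: ∅.
  x = 4: f ≡ 0 at y ∈ {1}; g ≡ 0 at y ∈ {3, 4}; common: ∅.
  x = 5: f ≡ 0 at y ∈ {5}; g ≡ 0 at y ∈ {5, 6}; common: {5}.
  x = 6: f ≡ 0 at y ∈ {2}; g ≡ 0 at y ∈ {4}; common: ∅.
Collecting: common zeros = {(1, 3), (5, 5)}, so the count is 2.
Comparison with the Bézout bound: 2 ≤ 2 = deg(f)·deg(g), as expected for curves with no common component (the bound is attained).


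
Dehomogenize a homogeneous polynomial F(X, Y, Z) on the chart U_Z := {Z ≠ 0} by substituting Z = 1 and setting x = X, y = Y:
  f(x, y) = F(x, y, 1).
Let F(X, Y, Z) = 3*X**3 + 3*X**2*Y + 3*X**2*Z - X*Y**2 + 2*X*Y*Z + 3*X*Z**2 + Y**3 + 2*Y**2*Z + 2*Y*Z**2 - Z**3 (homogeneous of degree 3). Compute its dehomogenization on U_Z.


f(x, y) = 3*x**3 + 3*x**2*y + 3*x**2 - x*y**2 + 2*x*y + 3*x + y**3 + 2*y**2 + 2*y - 1

On U_Z we set Z = 1. Each monomial c·X^i·Y^j·Z^k in F becomes c·x^i·y^j·1^k = c·x^i·y^j.
Substituting Z = 1: F(X, Y, 1) = 3*x**3 + 3*x**2*y + 3*x**2 - x*y**2 + 2*x*y + 3*x + y**3 + 2*y**2 + 2*y - 1.
Note: deg(f) ≤ deg(F) = 3; strict inequality happens when F is divisible by Z (lost terms).


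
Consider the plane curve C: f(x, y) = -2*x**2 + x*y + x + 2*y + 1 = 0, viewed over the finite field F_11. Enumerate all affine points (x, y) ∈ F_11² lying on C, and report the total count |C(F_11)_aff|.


Affine F_11-points: {(0, 5), (1, 0), (2, 4), (3, 5), (4, 10), (5, 0), (6, 4), (7, 10), (8, 2), (10, 2)}; count = 10.

For each of the 121 pairs (x, y) ∈ F_11², evaluate f(x, y) mod 11. Record the zeros.
  x = 0: [0↦1, 1↦3, 2↦5, 3↦7, 4↦9, 5↦0, 6↦2, 7↦4, 8↦6, 9↦8, 10↦10]  zeros at y ∈ {5}
  x = 1: [0↦0, 1↦3, 2↦6, 3↦9, 4↦1, 5↦4, 6↦7, 7↦10, 8↦2, 9↦5, 10↦8]  zeros at y ∈ {0}
  x = 2: [0↦6, 1↦10, 2↦3, 3↦7, 4↦0, 5↦4, 6↦8, 7↦1, 8↦5, 9↦9, 10↦2]  zeros at y ∈ {4}
  x = 3: [0↦8, 1↦2, 2↦7, 3↦1, 4↦6, 5↦0, 6↦5, 7↦10, 8↦4, 9↦9, 10↦3]  zeros at y ∈ {5}
  x = 4: [0↦6, 1↦1, 2↦7, 3↦2, 4↦8, 5↦3, 6↦9, 7↦4, 8↦10, 9↦5, 10↦0]  zeros at y ∈ {10}
  x = 5: [0↦0, 1↦7, 2↦3, 3↦10, 4↦6, 5↦2, 6↦9, 7↦5, 8↦1, 9↦8, 10↦4]  zeros at y ∈ {0}
  x = 6: [0↦1, 1↦9, 2↦6, 3↦3, 4↦0, 5↦8, 6↦5, 7↦2, 8↦10, 9↦7, 10↦4]  zeros at y ∈ {4}
  x = 7: [0↦9, 1↦7, 2↦5, 3↦3, 4↦1, 5↦10, 6↦8, 7↦6, 8↦4, 9↦2, 10↦0]  zeros at y ∈ {10}
  x = 8: [0↦2, 1↦1, 2↦0, 3↦10, 4↦9, 5↦8, 6↦7, 7↦6, 8↦5, 9↦4, 10↦3]  zeros at y ∈ {2}
  x = 9: [0↦2, 1↦2, 2↦2, 3↦2, 4↦2, 5↦2, 6↦2, 7↦2, 8↦2, 9↦2, 10↦2]  zeros at y ∈ ∅
  x = 10: [0↦9, 1↦10, 2↦0, 3↦1, 4↦2, 5↦3, 6↦4, 7↦5, 8↦6, 9↦7, 10↦8]  zeros at y ∈ {2}
Collecting zeros: affine points = {(0, 5), (1, 0), (2, 4), (3, 5), (4, 10), (5, 0), (6, 4), (7, 10), (8, 2), (10, 2)}.
Total count |C(F_11)_aff| = 10.


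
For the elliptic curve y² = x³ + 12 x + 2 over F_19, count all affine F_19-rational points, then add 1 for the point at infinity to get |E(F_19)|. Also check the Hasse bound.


Affine points = {(4, 0), (5, 4), (5, 15), (6, 9), (6, 10), (7, 7), (7, 12), (10, 1), (10, 18), (14, 8), (14, 11), (15, 2), (15, 17)}; affine count = 13; |E(F_19)| = 14.

Discriminant check: Δ ∝ 4a³ + 27b² = 4·12³ + 27·2² = 4·1728 + 27·4 ≡ 9 (mod 19). Nonzero ⇒ E is nonsingular.
For each x ∈ F_19, compute rhs = x³ + 12·x + 2 mod 19, then count y ∈ F_19 with y² ≡ rhs.
  x = 0: rhs = 2, matching y values: none (0 points).
  x = 1: rhs = 15, matching y values: none (0 points).
  x = 2: rhs = 15, matching y values: none (0 points).
  x = 3: rhs = 8, matching y values: none (0 points).
  x = 4: rhs = 0, matching y values: 0 (1 points).
  x = 5: rhs = 16, matching y values: 4, 15 (2 points).
  x = 6: rhs = 5, matching y values: 9, 10 (2 points).
  x = 7: rhs = 11, matching y values: 7, 12 (2 points).
  x = 8: rhs = 2, matching y values: none (0 points).
  x = 9: rhs = 3, matching y values: none (0 points).
  x = 10: rhs = 1, matching y values: 1, 18 (2 points).
  x = 11: rhs = 2, matching y values: none (0 points).
  x = 12: rhs = 12, matching y values: none (0 points).
  x = 13: rhs = 18, matching y values: none (0 points).
  x = 14: rhs = 7, matching y values: 8, 11 (2 points).
  x = 15: rhs = 4, matching y values: 2, 17 (2 points).
  x = 16: rhs = 15, matching y values: none (0 points).
  x = 17: rhs = 8, matching y values: none (0 points).
  x = 18: rhs = 8, matching y values: none (0 points).
Total affine count: 13.
Full point count |E(F_19)| = 13 + 1 = 14.
Hasse bound: |14 − (19+1)| = |-6| = 6 ≤ 2√19 ≈ 8.7178 ✓.


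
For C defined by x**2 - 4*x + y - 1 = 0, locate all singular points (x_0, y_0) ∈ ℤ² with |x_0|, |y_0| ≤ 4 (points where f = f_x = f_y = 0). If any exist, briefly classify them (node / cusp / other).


No singular points in the scanned grid; C is smooth there.

Compute partial derivatives:
  f_x = 2*x - 4.
  f_y = 1.
f_y = 1 is a nonzero constant, so f_y never vanishes: no point (x, y) can satisfy f = f_x = f_y = 0. In particular no (x, y) ∈ {−4, ..., 4}² is singular; the curve is smooth.


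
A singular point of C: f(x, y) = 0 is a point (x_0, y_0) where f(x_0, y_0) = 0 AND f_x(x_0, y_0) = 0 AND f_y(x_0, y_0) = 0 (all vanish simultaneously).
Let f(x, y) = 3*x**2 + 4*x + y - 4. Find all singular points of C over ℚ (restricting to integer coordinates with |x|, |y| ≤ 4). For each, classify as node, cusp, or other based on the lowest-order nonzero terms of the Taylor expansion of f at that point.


No singular points in the scanned grid; C is smooth there.

Compute partial derivatives:
  f_x = 6*x + 4.
  f_y = 1.
f_y = 1 is a nonzero constant, so f_y never vanishes: no point (x, y) can satisfy f = f_x = f_y = 0. In particular no (x, y) ∈ {−4, ..., 4}² is singular; the curve is smooth.


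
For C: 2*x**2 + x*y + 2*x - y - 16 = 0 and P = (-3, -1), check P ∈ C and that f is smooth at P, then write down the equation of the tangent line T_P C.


Tangent line at P: -11*x - 4*y - 37 = 0.

Step 1: f(-3, -1) = 0, so P lies on C.
Step 2: partial derivatives
  f_x(x, y) = 4*x + y + 2, f_y(x, y) = x - 1.
  f_x(P) = -11, f_y(P) = -4 (gradient nonzero, so P is smooth).
Step 3: tangent line at P: -11·(x − -3) + -4·(y − -1) = 0.
Expanding: -11*x - 4*y - 37 = 0.


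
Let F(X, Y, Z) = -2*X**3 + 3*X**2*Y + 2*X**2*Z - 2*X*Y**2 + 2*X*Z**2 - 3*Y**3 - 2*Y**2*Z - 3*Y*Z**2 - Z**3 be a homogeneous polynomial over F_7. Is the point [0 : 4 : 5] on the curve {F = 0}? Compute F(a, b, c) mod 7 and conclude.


F(0,4,5) ≡ 0 (mod 7); P is on the curve.

Evaluate F(0, 4, 5) term-by-term (mod 7).
  -2*X**3 ↦ -2·0·1·1 = 0
  3*X**2*Y ↦ 3·0·4·1 = 0
  2*X**2*Z ↦ 2·0·1·5 = 0
  -2*X*Y**2 ↦ -2·0·16·1 = 0
  2*X*Z**2 ↦ 2·0·1·25 = 0
  -3*Y**3 ↦ -3·1·64·1 = -192
  -2*Y**2*Z ↦ -2·1·16·5 = -160
  -3*Y*Z**2 ↦ -3·1·4·25 = -300
  -Z**3 ↦ -1·1·1·125 = -125
Sum: F(0, 4, 5) = (0) + (0) + (0) + (0) + (0) + (-192) + (-160) + (-300) + (-125) = -777.
Reducing mod 7: -777 ≡ 0 (mod 7).
Since F(a, b, c) ≡ 0 (mod 7), P lies on the curve.


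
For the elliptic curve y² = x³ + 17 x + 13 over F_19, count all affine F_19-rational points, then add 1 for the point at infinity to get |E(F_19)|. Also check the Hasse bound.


Affine points = {(2, 6), (2, 13), (7, 0), (10, 9), (10, 10), (11, 7), (11, 12), (12, 8), (12, 11), (16, 7), (16, 12), (17, 3), (17, 16)}; affine count = 13; |E(F_19)| = 14.

Discriminant check: Δ ∝ 4a³ + 27b² = 4·17³ + 27·13² = 4·4913 + 27·169 ≡ 9 (mod 19). Nonzero ⇒ E is nonsingular.
For each x ∈ F_19, compute rhs = x³ + 17·x + 13 mod 19, then count y ∈ F_19 with y² ≡ rhs.
  x = 0: rhs = 13, matching y values: none (0 points).
  x = 1: rhs = 12, matching y values: none (0 points).
  x = 2: rhs = 17, matching y values: 6, 13 (2 points).
  x = 3: rhs = 15, matching y values: none (0 points).
  x = 4: rhs = 12, matching y values: none (0 points).
  x = 5: rhs = 14, matching y values: none (0 points).
  x = 6: rhs = 8, matching y values: none (0 points).
  x = 7: rhs = 0, matching y values: 0 (1 points).
  x = 8: rhs = 15, matching y values: none (0 points).
  x = 9: rhs = 2, matching y values: none (0 points).
  x = 10: rhs = 5, matching y values: 9, 10 (2 points).
  x = 11: rhs = 11, matching y values: 7, 12 (2 points).
  x = 12: rhs = 7, matching y values: 8, 11 (2 points).
  x = 13: rhs = 18, matching y values: none (0 points).
  x = 14: rhs = 12, matching y values: none (0 points).
  x = 15: rhs = 14, matching y values: none (0 points).
  x = 16: rhs = 11, matching y values: 7, 12 (2 points).
  x = 17: rhs = 9, matching y values: 3, 16 (2 points).
  x = 18: rhs = 14, matching y values: none (0 points).
Total affine count: 13.
Full point count |E(F_19)| = 13 + 1 = 14.
Hasse bound: |14 − (19+1)| = |-6| = 6 ≤ 2√19 ≈ 8.7178 ✓.


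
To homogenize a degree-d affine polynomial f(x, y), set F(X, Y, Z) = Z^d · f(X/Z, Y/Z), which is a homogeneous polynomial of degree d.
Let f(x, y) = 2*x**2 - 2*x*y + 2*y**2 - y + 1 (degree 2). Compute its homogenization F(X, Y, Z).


F(X, Y, Z) = 2*X**2 - 2*X*Y + 2*Y**2 - Y*Z + Z**2

deg(f) = 2.
Substitute x = X/Z, y = Y/Z into f, then multiply by Z^2.
  monomial 2·x^2·y^0 ↦ 2·X^2·Y^0·Z^0.
  monomial -2·x^1·y^1 ↦ -2·X^1·Y^1·Z^0.
  monomial 2·x^0·y^2 ↦ 2·X^0·Y^2·Z^0.
  monomial -1·x^0·y^1 ↦ -1·X^0·Y^1·Z^1.
  monomial 1·x^0·y^0 ↦ 1·X^0·Y^0·Z^2.
Collecting: F(X, Y, Z) = 2*X**2 - 2*X*Y + 2*Y**2 - Y*Z + Z**2.


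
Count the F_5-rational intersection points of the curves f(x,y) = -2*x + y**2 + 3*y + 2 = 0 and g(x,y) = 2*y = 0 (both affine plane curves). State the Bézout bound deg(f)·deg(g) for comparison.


Common zeros: {(1, 0)}; count = 1; Bézout bound = 2.

deg(f) = 2, deg(g) = 1, so Bézout bound = 2.
Scan x ∈ F_5. For each x, list the y ∈ F_5 with f(x, y) ≡ 0 and those with g(x, y) ≡ 0 (mod 5); the common zeros in that column are the intersection.
  x = 0: f ≡ 0 at y ∈ {3, 4}; g ≡ 0 at y ∈ {0}; common: ∅.
  x = 1: f ≡ 0 at y ∈ {0, 2}; g ≡ 0 at y ∈ {0}; common: {0}.
  x = 2: f ≡ 0 at y ∈ ∅; g ≡ 0 at y ∈ {0}; common: ∅.
  x = 3: f ≡ 0 at y ∈ {1}; g ≡ 0 at y ∈ {0}; common: ∅.
  x = 4: f ≡ 0 at y ∈ ∅; g ≡ 0 at y ∈ {0}; common: ∅.
Collecting: common zeros = {(1, 0)}, so the count is 1.
Comparison with the Bézout bound: 1 ≤ 2 = deg(f)·deg(g), as expected for curves with no common component (the affine F_5-count falls short of the bound because intersections may lie at infinity, over extension fields, or carry multiplicity).


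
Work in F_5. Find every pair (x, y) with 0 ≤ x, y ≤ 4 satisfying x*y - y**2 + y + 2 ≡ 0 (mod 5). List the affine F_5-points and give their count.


Affine F_5-points: {(0, 2), (0, 4), (3, 1), (3, 3)}; count = 4.

For each of the 25 pairs (x, y) ∈ F_5², evaluate f(x, y) mod 5. Record the zeros.
  x = 0: [0↦2, 1↦2, 2↦0, 3↦1, 4↦0]  zeros at y ∈ {2, 4}
  x = 1: [0↦2, 1↦3, 2↦2, 3↦4, 4↦4]  zeros at y ∈ ∅
  x = 2: [0↦2, 1↦4, 2↦4, 3↦2, 4↦3]  zeros at y ∈ ∅
  x = 3: [0↦2, 1↦0, 2↦1, 3↦0, 4↦2]  zeros at y ∈ {1, 3}
  x = 4: [0↦2, 1↦1, 2↦3, 3↦3, 4↦1]  zeros at y ∈ ∅
Collecting zeros: affine points = {(0, 2), (0, 4), (3, 1), (3, 3)}.
Total count |C(F_5)_aff| = 4.


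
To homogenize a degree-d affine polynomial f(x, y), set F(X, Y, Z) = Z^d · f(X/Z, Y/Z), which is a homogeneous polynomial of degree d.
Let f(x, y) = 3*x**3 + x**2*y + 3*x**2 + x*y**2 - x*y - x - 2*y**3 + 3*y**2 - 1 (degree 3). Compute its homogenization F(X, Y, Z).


F(X, Y, Z) = 3*X**3 + X**2*Y + 3*X**2*Z + X*Y**2 - X*Y*Z - X*Z**2 - 2*Y**3 + 3*Y**2*Z - Z**3

deg(f) = 3.
Substitute x = X/Z, y = Y/Z into f, then multiply by Z^3.
  monomial 3·x^3·y^0 ↦ 3·X^3·Y^0·Z^0.
  monomial 1·x^2·y^1 ↦ 1·X^2·Y^1·Z^0.
  monomial 3·x^2·y^0 ↦ 3·X^2·Y^0·Z^1.
  monomial 1·x^1·y^2 ↦ 1·X^1·Y^2·Z^0.
  monomial -1·x^1·y^1 ↦ -1·X^1·Y^1·Z^1.
  monomial -1·x^1·y^0 ↦ -1·X^1·Y^0·Z^2.
  monomial -2·x^0·y^3 ↦ -2·X^0·Y^3·Z^0.
  monomial 3·x^0·y^2 ↦ 3·X^0·Y^2·Z^1.
  monomial -1·x^0·y^0 ↦ -1·X^0·Y^0·Z^3.
Collecting: F(X, Y, Z) = 3*X**3 + X**2*Y + 3*X**2*Z + X*Y**2 - X*Y*Z - X*Z**2 - 2*Y**3 + 3*Y**2*Z - Z**3.


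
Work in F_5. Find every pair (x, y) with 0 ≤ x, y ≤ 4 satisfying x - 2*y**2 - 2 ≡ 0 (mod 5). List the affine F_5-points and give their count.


Affine F_5-points: {(0, 2), (0, 3), (2, 0), (4, 1), (4, 4)}; count = 5.

For each of the 25 pairs (x, y) ∈ F_5², evaluate f(x, y) mod 5. Record the zeros.
  x = 0: [0↦3, 1↦1, 2↦0, 3↦0, 4↦1]  zeros at y ∈ {2, 3}
  x = 1: [0↦4, 1↦2, 2↦1, 3↦1, 4↦2]  zeros at y ∈ ∅
  x = 2: [0↦0, 1↦3, 2↦2, 3↦2, 4↦3]  zeros at y ∈ {0}
  x = 3: [0↦1, 1↦4, 2↦3, 3↦3, 4↦4]  zeros at y ∈ ∅
  x = 4: [0↦2, 1↦0, 2↦4, 3↦4, 4↦0]  zeros at y ∈ {1, 4}
Collecting zeros: affine points = {(0, 2), (0, 3), (2, 0), (4, 1), (4, 4)}.
Total count |C(F_5)_aff| = 5.


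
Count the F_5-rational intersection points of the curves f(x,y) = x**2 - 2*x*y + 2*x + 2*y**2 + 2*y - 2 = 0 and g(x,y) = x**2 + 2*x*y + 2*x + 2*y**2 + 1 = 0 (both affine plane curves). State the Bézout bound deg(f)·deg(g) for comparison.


Common zeros: {(2, 2)}; count = 1; Bézout bound = 4.

deg(f) = 2, deg(g) = 2, so Bézout bound = 4.
Scan x ∈ F_5. For each x, list the y ∈ F_5 with f(x, y) ≡ 0 and those with g(x, y) ≡ 0 (mod 5); the common zeros in that column are the intersection.
  x = 0: f ≡ 0 at y ∈ {2}; g ≡ 0 at y ∈ ∅; common: ∅.
  x = 1: f ≡ 0 at y ∈ ∅; g ≡ 0 at y ∈ ∅; common: ∅.
  x = 2: f ≡ 0 at y ∈ {2, 4}; g ≡ 0 at y ∈ {1, 2}; common: {2}.
  x = 3: f ≡ 0 at y ∈ ∅; g ≡ 0 at y ∈ ∅; common: ∅.
  x = 4: f ≡ 0 at y ∈ {4}; g ≡ 0 at y ∈ {0, 1}; common: ∅.
Collecting: common zeros = {(2, 2)}, so the count is 1.
Comparison with the Bézout bound: 1 ≤ 4 = deg(f)·deg(g), as expected for curves with no common component (the affine F_5-count falls short of the bound because intersections may lie at infinity, over extension fields, or carry multiplicity).


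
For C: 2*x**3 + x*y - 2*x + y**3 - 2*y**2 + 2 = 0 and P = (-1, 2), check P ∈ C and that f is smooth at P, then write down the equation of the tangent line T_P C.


Tangent line at P: 6*x + 3*y = 0.

Step 1: f(-1, 2) = 0, so P lies on C.
Step 2: partial derivatives
  f_x(x, y) = 6*x**2 + y - 2, f_y(x, y) = x + 3*y**2 - 4*y.
  f_x(P) = 6, f_y(P) = 3 (gradient nonzero, so P is smooth).
Step 3: tangent line at P: 6·(x − -1) + 3·(y − 2) = 0.
Expanding: 6*x + 3*y = 0.


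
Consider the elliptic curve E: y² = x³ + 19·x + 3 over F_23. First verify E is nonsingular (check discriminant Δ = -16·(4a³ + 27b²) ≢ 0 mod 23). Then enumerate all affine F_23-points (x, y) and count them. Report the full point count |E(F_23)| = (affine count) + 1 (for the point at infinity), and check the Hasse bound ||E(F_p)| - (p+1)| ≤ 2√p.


Affine points = {(0, 7), (0, 16), (1, 0), (2, 7), (2, 16), (3, 8), (3, 15), (5, 4), (5, 19), (8, 0), (9, 11), (9, 12), (11, 5), (11, 18), (12, 2), (12, 21), (13, 3), (13, 20), (14, 0), (15, 11), (15, 12), (17, 8), (17, 15), (18, 6), (18, 17), (19, 1), (19, 22), (21, 7), (21, 16), (22, 11), (22, 12)}; affine count = 31; |E(F_23)| = 32.

Discriminant check: Δ ∝ 4a³ + 27b² = 4·19³ + 27·3² = 4·6859 + 27·9 ≡ 10 (mod 23). Nonzero ⇒ E is nonsingular.
For each x ∈ F_23, compute rhs = x³ + 19·x + 3 mod 23, then count y ∈ F_23 with y² ≡ rhs.
  x = 0: rhs = 3, matching y values: 7, 16 (2 points).
  x = 1: rhs = 0, matching y values: 0 (1 points).
  x = 2: rhs = 3, matching y values: 7, 16 (2 points).
  x = 3: rhs = 18, matching y values: 8, 15 (2 points).
  x = 4: rhs = 5, matching y values: none (0 points).
  x = 5: rhs = 16, matching y values: 4, 19 (2 points).
  x = 6: rhs = 11, matching y values: none (0 points).
  x = 7: rhs = 19, matching y values: none (0 points).
  x = 8: rhs = 0, matching y values: 0 (1 points).
  x = 9: rhs = 6, matching y values: 11, 12 (2 points).
  x = 10: rhs = 20, matching y values: none (0 points).
  x = 11: rhs = 2, matching y values: 5, 18 (2 points).
  x = 12: rhs = 4, matching y values: 2, 21 (2 points).
  x = 13: rhs = 9, matching y values: 3, 20 (2 points).
  x = 14: rhs = 0, matching y values: 0 (1 points).
  x = 15: rhs = 6, matching y values: 11, 12 (2 points).
  x = 16: rhs = 10, matching y values: none (0 points).
  x = 17: rhs = 18, matching y values: 8, 15 (2 points).
  x = 18: rhs = 13, matching y values: 6, 17 (2 points).
  x = 19: rhs = 1, matching y values: 1, 22 (2 points).
  x = 20: rhs = 11, matching y values: none (0 points).
  x = 21: rhs = 3, matching y values: 7, 16 (2 points).
  x = 22: rhs = 6, matching y values: 11, 12 (2 points).
Total affine count: 31.
Full point count |E(F_23)| = 31 + 1 = 32.
Hasse bound: |32 − (23+1)| = |8| = 8 ≤ 2√23 ≈ 9.5917 ✓.


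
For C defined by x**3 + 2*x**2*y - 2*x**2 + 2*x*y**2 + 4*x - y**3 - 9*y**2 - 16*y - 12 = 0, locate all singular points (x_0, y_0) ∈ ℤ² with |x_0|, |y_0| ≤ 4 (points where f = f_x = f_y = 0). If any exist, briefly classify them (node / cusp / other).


Singular points: {(2, -2)}; classification: cusp.

Compute partial derivatives:
  f_x = 3*x**2 + 4*x*y - 4*x + 2*y**2 + 4.
  f_y = 2*x**2 + 4*x*y - 3*y**2 - 18*y - 16.
Scan x_0 ∈ {−4, ..., 4}. For each x_0, f_y(x_0, y) is a polynomial in y; find its integer roots y ∈ {−4, ..., 4}, then test f_x and f at those candidates.
  x = -4: f_y(-4, y) = -3*y**2 - 34*y + 16; no integer root y with |y| ≤ 4.
  x = -3: f_y(-3, y) = -3*y**2 - 30*y + 2; no integer root y with |y| ≤ 4.
  x = -2: f_y(-2, y) = -3*y**2 - 26*y - 8; no integer root y with |y| ≤ 4.
  x = -1: f_y(-1, y) = -3*y**2 - 22*y - 14; no integer root y with |y| ≤ 4.
  x = 0: f_y(0, y) = -3*y**2 - 18*y - 16; no integer root y with |y| ≤ 4.
  x = 1: f_y(1, y) = -3*y**2 - 14*y - 14; no integer root y with |y| ≤ 4.
  x = 2: f_y(2, y) = -3*y**2 - 10*y - 8; vanishes at y ∈ {-2}. (2, -2): f_x = 0, f = 0 — SINGULAR.
  x = 3: f_y(3, y) = -3*y**2 - 6*y + 2; no integer root y with |y| ≤ 4.
  x = 4: f_y(4, y) = -3*y**2 - 2*y + 16; vanishes at y ∈ {2}. (4, 2): f_x = 76 ≠ 0.
Only singular point on the grid: (2, -2).
Classify: substitute x = 2 + u, y = -2 + v and expand: f = u**3 + 2*u**2*v + 2*u*v**2 - v**3 + v**2.
No constant or linear terms (consistent with a singular point). Quadratic part: v**2. Cubic part: u**3 + 2*u**2*v + 2*u*v**2 - v**3.
The quadratic part v**2 is a perfect square, so there is a single (double) tangent line v = 0, i.e. y = -2. Restricting the cubic part to that line (v = 0) leaves u**3 ≠ 0, so f is not divisible by v and the branch is v² ≈ -u**3 to lowest order — this is a cusp.
Classification: cusp.


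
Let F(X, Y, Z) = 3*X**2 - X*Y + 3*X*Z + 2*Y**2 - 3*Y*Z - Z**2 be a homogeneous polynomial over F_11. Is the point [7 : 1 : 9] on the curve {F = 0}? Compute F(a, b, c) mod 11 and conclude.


F(7,1,9) ≡ 3 (mod 11); P is NOT on the curve.

Evaluate F(7, 1, 9) term-by-term (mod 11).
  3*X**2 ↦ 3·49·1·1 = 147
  -X*Y ↦ -1·7·1·1 = -7
  3*X*Z ↦ 3·7·1·9 = 189
  2*Y**2 ↦ 2·1·1·1 = 2
  -3*Y*Z ↦ -3·1·1·9 = -27
  -Z**2 ↦ -1·1·1·81 = -81
Sum: F(7, 1, 9) = (147) + (-7) + (189) + (2) + (-27) + (-81) = 223.
Reducing mod 11: 223 ≡ 3 (mod 11).
Since F(a, b, c) ≡ 3 ≠ 0 (mod 11), P does NOT lie on the curve.


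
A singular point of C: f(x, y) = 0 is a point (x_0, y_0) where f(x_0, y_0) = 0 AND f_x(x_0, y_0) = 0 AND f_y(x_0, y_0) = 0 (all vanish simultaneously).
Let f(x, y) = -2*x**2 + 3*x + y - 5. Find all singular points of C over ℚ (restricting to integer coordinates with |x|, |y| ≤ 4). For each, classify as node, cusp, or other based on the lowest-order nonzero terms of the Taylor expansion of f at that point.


No singular points in the scanned grid; C is smooth there.

Compute partial derivatives:
  f_x = 3 - 4*x.
  f_y = 1.
f_y = 1 is a nonzero constant, so f_y never vanishes: no point (x, y) can satisfy f = f_x = f_y = 0. In particular no (x, y) ∈ {−4, ..., 4}² is singular; the curve is smooth.


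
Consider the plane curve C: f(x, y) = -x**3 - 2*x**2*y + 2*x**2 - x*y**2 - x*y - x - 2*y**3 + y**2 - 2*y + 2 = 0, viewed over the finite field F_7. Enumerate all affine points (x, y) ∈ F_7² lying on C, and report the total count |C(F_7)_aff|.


Affine F_7-points: {(0, 2), (0, 3), (0, 6), (1, 5), (2, 0), (4, 1), (5, 2)}; count = 7.

For each of the 49 pairs (x, y) ∈ F_7², evaluate f(x, y) mod 7. Record the zeros.
  x = 0: [0↦2, 1↦6, 2↦0, 3↦0, 4↦1, 5↦5, 6↦0]  zeros at y ∈ {2, 3, 6}
  x = 1: [0↦2, 1↦2, 2↦4, 3↦3, 4↦1, 5↦0, 6↦2]  zeros at y ∈ {5}
  x = 2: [0↦0, 1↦6, 2↦5, 3↦6, 4↦4, 5↦1, 6↦6]  zeros at y ∈ {0}
  x = 3: [0↦4, 1↦5, 2↦4, 3↦3, 4↦4, 5↦2, 6↦6]  zeros at y ∈ ∅
  x = 4: [0↦1, 1↦0, 2↦2, 3↦2, 4↦2, 5↦4, 6↦3]  zeros at y ∈ {1}
  x = 5: [0↦6, 1↦6, 2↦0, 3↦4, 4↦6, 5↦1, 6↦5]  zeros at y ∈ {2}
  x = 6: [0↦6, 1↦3, 2↦6, 3↦3, 4↦3, 5↦1, 6↦6]  zeros at y ∈ ∅
Collecting zeros: affine points = {(0, 2), (0, 3), (0, 6), (1, 5), (2, 0), (4, 1), (5, 2)}.
Total count |C(F_7)_aff| = 7.


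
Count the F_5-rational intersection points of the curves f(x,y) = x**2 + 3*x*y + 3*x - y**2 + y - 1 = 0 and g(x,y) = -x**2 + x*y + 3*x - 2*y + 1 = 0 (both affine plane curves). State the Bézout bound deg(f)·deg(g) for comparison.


Common zeros: ∅; count = 0; Bézout bound = 4.

deg(f) = 2, deg(g) = 2, so Bézout bound = 4.
Scan x ∈ F_5. For each x, list the y ∈ F_5 with f(x, y) ≡ 0 and those with g(x, y) ≡ 0 (mod 5); the common zeros in that column are the intersection.
  x = 0: f ≡ 0 at y ∈ ∅; g ≡ 0 at y ∈ {3}; common: ∅.
  x = 1: f ≡ 0 at y ∈ ∅; g ≡ 0 at y ∈ {3}; common: ∅.
  x = 2: f ≡ 0 at y ∈ {1}; g ≡ 0 at y ∈ ∅; common: ∅.
  x = 3: f ≡ 0 at y ∈ ∅; g ≡ 0 at y ∈ {4}; common: ∅.
  x = 4: f ≡ 0 at y ∈ ∅; g ≡ 0 at y ∈ {4}; common: ∅.
Collecting: common zeros = ∅, so the count is 0.
Comparison with the Bézout bound: 0 ≤ 4 = deg(f)·deg(g), as expected for curves with no common component (the affine F_5-count falls short of the bound because intersections may lie at infinity, over extension fields, or carry multiplicity).


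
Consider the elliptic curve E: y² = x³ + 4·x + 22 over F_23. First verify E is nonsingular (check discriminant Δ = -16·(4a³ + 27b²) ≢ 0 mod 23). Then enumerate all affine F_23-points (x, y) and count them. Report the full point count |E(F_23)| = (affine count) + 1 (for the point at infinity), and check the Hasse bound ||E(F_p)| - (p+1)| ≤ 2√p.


Affine points = {(1, 2), (1, 21), (5, 11), (5, 12), (6, 3), (6, 20), (7, 5), (7, 18), (10, 2), (10, 21), (12, 2), (12, 21), (14, 4), (14, 19), (17, 9), (17, 14), (20, 11), (20, 12), (21, 11), (21, 12)}; affine count = 20; |E(F_23)| = 21.

Discriminant check: Δ ∝ 4a³ + 27b² = 4·4³ + 27·22² = 4·64 + 27·484 ≡ 7 (mod 23). Nonzero ⇒ E is nonsingular.
For each x ∈ F_23, compute rhs = x³ + 4·x + 22 mod 23, then count y ∈ F_23 with y² ≡ rhs.
  x = 0: rhs = 22, matching y values: none (0 points).
  x = 1: rhs = 4, matching y values: 2, 21 (2 points).
  x = 2: rhs = 15, matching y values: none (0 points).
  x = 3: rhs = 15, matching y values: none (0 points).
  x = 4: rhs = 10, matching y values: none (0 points).
  x = 5: rhs = 6, matching y values: 11, 12 (2 points).
  x = 6: rhs = 9, matching y values: 3, 20 (2 points).
  x = 7: rhs = 2, matching y values: 5, 18 (2 points).
  x = 8: rhs = 14, matching y values: none (0 points).
  x = 9: rhs = 5, matching y values: none (0 points).
  x = 10: rhs = 4, matching y values: 2, 21 (2 points).
  x = 11: rhs = 17, matching y values: none (0 points).
  x = 12: rhs = 4, matching y values: 2, 21 (2 points).
  x = 13: rhs = 17, matching y values: none (0 points).
  x = 14: rhs = 16, matching y values: 4, 19 (2 points).
  x = 15: rhs = 7, matching y values: none (0 points).
  x = 16: rhs = 19, matching y values: none (0 points).
  x = 17: rhs = 12, matching y values: 9, 14 (2 points).
  x = 18: rhs = 15, matching y values: none (0 points).
  x = 19: rhs = 11, matching y values: none (0 points).
  x = 20: rhs = 6, matching y values: 11, 12 (2 points).
  x = 21: rhs = 6, matching y values: 11, 12 (2 points).
  x = 22: rhs = 17, matching y values: none (0 points).
Total affine count: 20.
Full point count |E(F_23)| = 20 + 1 = 21.
Hasse bound: |21 − (23+1)| = |-3| = 3 ≤ 2√23 ≈ 9.5917 ✓.


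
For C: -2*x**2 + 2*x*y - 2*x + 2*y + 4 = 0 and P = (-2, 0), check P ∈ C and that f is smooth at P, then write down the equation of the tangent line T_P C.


Tangent line at P: 6*x - 2*y + 12 = 0.

Step 1: f(-2, 0) = 0, so P lies on C.
Step 2: partial derivatives
  f_x(x, y) = -4*x + 2*y - 2, f_y(x, y) = 2*x + 2.
  f_x(P) = 6, f_y(P) = -2 (gradient nonzero, so P is smooth).
Step 3: tangent line at P: 6·(x − -2) + -2·(y − 0) = 0.
Expanding: 6*x - 2*y + 12 = 0.


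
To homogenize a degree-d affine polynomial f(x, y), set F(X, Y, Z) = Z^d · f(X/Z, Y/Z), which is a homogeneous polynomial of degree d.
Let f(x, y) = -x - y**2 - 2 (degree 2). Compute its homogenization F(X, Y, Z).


F(X, Y, Z) = -X*Z - Y**2 - 2*Z**2

deg(f) = 2.
Substitute x = X/Z, y = Y/Z into f, then multiply by Z^2.
  monomial -1·x^1·y^0 ↦ -1·X^1·Y^0·Z^1.
  monomial -1·x^0·y^2 ↦ -1·X^0·Y^2·Z^0.
  monomial -2·x^0·y^0 ↦ -2·X^0·Y^0·Z^2.
Collecting: F(X, Y, Z) = -X*Z - Y**2 - 2*Z**2.


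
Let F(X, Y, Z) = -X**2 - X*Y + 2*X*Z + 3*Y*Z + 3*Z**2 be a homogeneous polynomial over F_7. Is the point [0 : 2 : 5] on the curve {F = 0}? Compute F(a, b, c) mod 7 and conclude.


F(0,2,5) ≡ 0 (mod 7); P is on the curve.

Evaluate F(0, 2, 5) term-by-term (mod 7).
  -X**2 ↦ -1·0·1·1 = 0
  -X*Y ↦ -1·0·2·1 = 0
  2*X*Z ↦ 2·0·1·5 = 0
  3*Y*Z ↦ 3·1·2·5 = 30
  3*Z**2 ↦ 3·1·1·25 = 75
Sum: F(0, 2, 5) = (0) + (0) + (0) + (30) + (75) = 105.
Reducing mod 7: 105 ≡ 0 (mod 7).
Since F(a, b, c) ≡ 0 (mod 7), P lies on the curve.


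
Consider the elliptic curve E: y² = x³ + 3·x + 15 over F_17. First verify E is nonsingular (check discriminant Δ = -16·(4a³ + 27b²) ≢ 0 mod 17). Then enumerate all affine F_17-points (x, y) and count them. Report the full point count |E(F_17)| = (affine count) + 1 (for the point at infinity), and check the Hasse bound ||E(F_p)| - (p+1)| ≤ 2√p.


Affine points = {(0, 7), (0, 10), (1, 6), (1, 11), (3, 0), (5, 6), (5, 11), (10, 5), (10, 12), (11, 6), (11, 11), (14, 8), (14, 9), (15, 1), (15, 16)}; affine count = 15; |E(F_17)| = 16.

Discriminant check: Δ ∝ 4a³ + 27b² = 4·3³ + 27·15² = 4·27 + 27·225 ≡ 12 (mod 17). Nonzero ⇒ E is nonsingular.
For each x ∈ F_17, compute rhs = x³ + 3·x + 15 mod 17, then count y ∈ F_17 with y² ≡ rhs.
  x = 0: rhs = 15, matching y values: 7, 10 (2 points).
  x = 1: rhs = 2, matching y values: 6, 11 (2 points).
  x = 2: rhs = 12, matching y values: none (0 points).
  x = 3: rhs = 0, matching y values: 0 (1 points).
  x = 4: rhs = 6, matching y values: none (0 points).
  x = 5: rhs = 2, matching y values: 6, 11 (2 points).
  x = 6: rhs = 11, matching y values: none (0 points).
  x = 7: rhs = 5, matching y values: none (0 points).
  x = 8: rhs = 7, matching y values: none (0 points).
  x = 9: rhs = 6, matching y values: none (0 points).
  x = 10: rhs = 8, matching y values: 5, 12 (2 points).
  x = 11: rhs = 2, matching y values: 6, 11 (2 points).
  x = 12: rhs = 11, matching y values: none (0 points).
  x = 13: rhs = 7, matching y values: none (0 points).
  x = 14: rhs = 13, matching y values: 8, 9 (2 points).
  x = 15: rhs = 1, matching y values: 1, 16 (2 points).
  x = 16: rhs = 11, matching y values: none (0 points).
Total affine count: 15.
Full point count |E(F_17)| = 15 + 1 = 16.
Hasse bound: |16 − (17+1)| = |-2| = 2 ≤ 2√17 ≈ 8.2462 ✓.


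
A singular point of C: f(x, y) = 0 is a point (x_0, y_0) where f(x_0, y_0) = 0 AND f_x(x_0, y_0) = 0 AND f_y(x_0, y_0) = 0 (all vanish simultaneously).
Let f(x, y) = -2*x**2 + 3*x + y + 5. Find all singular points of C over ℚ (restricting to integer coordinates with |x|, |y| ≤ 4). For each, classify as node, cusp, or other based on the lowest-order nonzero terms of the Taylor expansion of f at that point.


No singular points in the scanned grid; C is smooth there.

Compute partial derivatives:
  f_x = 3 - 4*x.
  f_y = 1.
f_y = 1 is a nonzero constant, so f_y never vanishes: no point (x, y) can satisfy f = f_x = f_y = 0. In particular no (x, y) ∈ {−4, ..., 4}² is singular; the curve is smooth.


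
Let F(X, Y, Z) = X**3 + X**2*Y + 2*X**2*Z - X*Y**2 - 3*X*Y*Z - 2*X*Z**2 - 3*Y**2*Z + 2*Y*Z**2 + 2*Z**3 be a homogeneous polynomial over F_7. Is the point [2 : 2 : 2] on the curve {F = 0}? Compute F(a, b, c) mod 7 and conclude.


F(2,2,2) ≡ 6 (mod 7); P is NOT on the curve.

Evaluate F(2, 2, 2) term-by-term (mod 7).
  X**3 ↦ 1·8·1·1 = 8
  X**2*Y ↦ 1·4·2·1 = 8
  2*X**2*Z ↦ 2·4·1·2 = 16
  -X*Y**2 ↦ -1·2·4·1 = -8
  -3*X*Y*Z ↦ -3·2·2·2 = -24
  -2*X*Z**2 ↦ -2·2·1·4 = -16
  -3*Y**2*Z ↦ -3·1·4·2 = -24
  2*Y*Z**2 ↦ 2·1·2·4 = 16
  2*Z**3 ↦ 2·1·1·8 = 16
Sum: F(2, 2, 2) = (8) + (8) + (16) + (-8) + (-24) + (-16) + (-24) + (16) + (16) = -8.
Reducing mod 7: -8 ≡ 6 (mod 7).
Since F(a, b, c) ≡ 6 ≠ 0 (mod 7), P does NOT lie on the curve.


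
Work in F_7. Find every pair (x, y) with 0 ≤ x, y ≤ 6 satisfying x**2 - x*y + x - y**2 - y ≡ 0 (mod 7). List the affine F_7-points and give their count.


Affine F_7-points: {(0, 0), (0, 6), (3, 1), (3, 2), (4, 1), (5, 2), (5, 6), (6, 0)}; count = 8.

For each of the 49 pairs (x, y) ∈ F_7², evaluate f(x, y) mod 7. Record the zeros.
  x = 0: [0↦0, 1↦5, 2↦1, 3↦2, 4↦1, 5↦5, 6↦0]  zeros at y ∈ {0, 6}
  x = 1: [0↦2, 1↦6, 2↦1, 3↦1, 4↦6, 5↦2, 6↦3]  zeros at y ∈ ∅
  x = 2: [0↦6, 1↦2, 2↦3, 3↦2, 4↦6, 5↦1, 6↦1]  zeros at y ∈ ∅
  x = 3: [0↦5, 1↦0, 2↦0, 3↦5, 4↦1, 5↦2, 6↦1]  zeros at y ∈ {1, 2}
  x = 4: [0↦6, 1↦0, 2↦6, 3↦3, 4↦5, 5↦5, 6↦3]  zeros at y ∈ {1}
  x = 5: [0↦2, 1↦2, 2↦0, 3↦3, 4↦4, 5↦3, 6↦0]  zeros at y ∈ {2, 6}
  x = 6: [0↦0, 1↦6, 2↦3, 3↦5, 4↦5, 5↦3, 6↦6]  zeros at y ∈ {0}
Collecting zeros: affine points = {(0, 0), (0, 6), (3, 1), (3, 2), (4, 1), (5, 2), (5, 6), (6, 0)}.
Total count |C(F_7)_aff| = 8.


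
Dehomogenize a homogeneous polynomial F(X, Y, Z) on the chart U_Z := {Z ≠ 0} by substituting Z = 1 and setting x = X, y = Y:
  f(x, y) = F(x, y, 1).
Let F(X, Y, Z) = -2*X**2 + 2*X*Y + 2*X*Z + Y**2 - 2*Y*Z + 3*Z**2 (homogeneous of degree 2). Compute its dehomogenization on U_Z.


f(x, y) = -2*x**2 + 2*x*y + 2*x + y**2 - 2*y + 3

On U_Z we set Z = 1. Each monomial c·X^i·Y^j·Z^k in F becomes c·x^i·y^j·1^k = c·x^i·y^j.
Substituting Z = 1: F(X, Y, 1) = -2*x**2 + 2*x*y + 2*x + y**2 - 2*y + 3.
Note: deg(f) ≤ deg(F) = 2; strict inequality happens when F is divisible by Z (lost terms).


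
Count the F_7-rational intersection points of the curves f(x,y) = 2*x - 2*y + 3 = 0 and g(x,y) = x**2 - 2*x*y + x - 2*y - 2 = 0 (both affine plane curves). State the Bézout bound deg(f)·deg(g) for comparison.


Common zeros: ∅; count = 0; Bézout bound = 2.

deg(f) = 1, deg(g) = 2, so Bézout bound = 2.
Scan x ∈ F_7. For each x, list the y ∈ F_7 with f(x, y) ≡ 0 and those with g(x, y) ≡ 0 (mod 7); the common zeros in that column are the intersection.
  x = 0: f ≡ 0 at y ∈ {5}; g ≡ 0 at y ∈ {6}; common: ∅.
  x = 1: f ≡ 0 at y ∈ {6}; g ≡ 0 at y ∈ {0}; common: ∅.
  x = 2: f ≡ 0 at y ∈ {0}; g ≡ 0 at y ∈ {3}; common: ∅.
  x = 3: f ≡ 0 at y ∈ {1}; g ≡ 0 at y ∈ {3}; common: ∅.
  x = 4: f ≡ 0 at y ∈ {2}; g ≡ 0 at y ∈ {6}; common: ∅.
  x = 5: f ≡ 0 at y ∈ {3}; g ≡ 0 at y ∈ {0}; common: ∅.
  x = 6: f ≡ 0 at y ∈ {4}; g ≡ 0 at y ∈ ∅; common: ∅.
Collecting: common zeros = ∅, so the count is 0.
Comparison with the Bézout bound: 0 ≤ 2 = deg(f)·deg(g), as expected for curves with no common component (the affine F_7-count falls short of the bound because intersections may lie at infinity, over extension fields, or carry multiplicity).


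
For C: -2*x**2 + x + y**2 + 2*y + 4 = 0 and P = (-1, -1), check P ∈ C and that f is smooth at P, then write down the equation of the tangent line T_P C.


Tangent line at P: 5*x + 5 = 0.

Step 1: f(-1, -1) = 0, so P lies on C.
Step 2: partial derivatives
  f_x(x, y) = 1 - 4*x, f_y(x, y) = 2*y + 2.
  f_x(P) = 5, f_y(P) = 0 (gradient nonzero, so P is smooth).
Step 3: tangent line at P: 5·(x − -1) + 0·(y − -1) = 0.
Expanding: 5*x + 5 = 0.


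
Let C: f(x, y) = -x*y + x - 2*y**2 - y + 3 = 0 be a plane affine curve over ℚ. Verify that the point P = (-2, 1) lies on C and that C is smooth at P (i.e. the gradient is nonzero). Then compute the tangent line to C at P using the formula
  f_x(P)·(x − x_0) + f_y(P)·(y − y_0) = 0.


Tangent line at P: 3 - 3*y = 0.

Step 1: f(-2, 1) = 0, so P lies on C.
Step 2: partial derivatives
  f_x(x, y) = 1 - y, f_y(x, y) = -x - 4*y - 1.
  f_x(P) = 0, f_y(P) = -3 (gradient nonzero, so P is smooth).
Step 3: tangent line at P: 0·(x − -2) + -3·(y − 1) = 0.
Expanding: 3 - 3*y = 0.


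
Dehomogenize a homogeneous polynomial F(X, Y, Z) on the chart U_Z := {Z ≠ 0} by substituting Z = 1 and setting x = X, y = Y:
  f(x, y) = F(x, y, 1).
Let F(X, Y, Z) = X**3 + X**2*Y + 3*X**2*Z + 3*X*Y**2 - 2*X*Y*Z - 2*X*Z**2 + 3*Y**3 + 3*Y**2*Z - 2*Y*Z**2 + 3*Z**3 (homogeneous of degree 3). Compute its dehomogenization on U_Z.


f(x, y) = x**3 + x**2*y + 3*x**2 + 3*x*y**2 - 2*x*y - 2*x + 3*y**3 + 3*y**2 - 2*y + 3

On U_Z we set Z = 1. Each monomial c·X^i·Y^j·Z^k in F becomes c·x^i·y^j·1^k = c·x^i·y^j.
Substituting Z = 1: F(X, Y, 1) = x**3 + x**2*y + 3*x**2 + 3*x*y**2 - 2*x*y - 2*x + 3*y**3 + 3*y**2 - 2*y + 3.
Note: deg(f) ≤ deg(F) = 3; strict inequality happens when F is divisible by Z (lost terms).


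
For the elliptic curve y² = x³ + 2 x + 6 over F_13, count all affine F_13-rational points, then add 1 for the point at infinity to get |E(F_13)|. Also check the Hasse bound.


Affine points = {(1, 3), (1, 10), (3, 0), (4, 0), (6, 0), (7, 5), (7, 8), (8, 1), (8, 12), (9, 5), (9, 8), (10, 5), (10, 8), (12, 4), (12, 9)}; affine count = 15; |E(F_13)| = 16.

Discriminant check: Δ ∝ 4a³ + 27b² = 4·2³ + 27·6² = 4·8 + 27·36 ≡ 3 (mod 13). Nonzero ⇒ E is nonsingular.
For each x ∈ F_13, compute rhs = x³ + 2·x + 6 mod 13, then count y ∈ F_13 with y² ≡ rhs.
  x = 0: rhs = 6, matching y values: none (0 points).
  x = 1: rhs = 9, matching y values: 3, 10 (2 points).
  x = 2: rhs = 5, matching y values: none (0 points).
  x = 3: rhs = 0, matching y values: 0 (1 points).
  x = 4: rhs = 0, matching y values: 0 (1 points).
  x = 5: rhs = 11, matching y values: none (0 points).
  x = 6: rhs = 0, matching y values: 0 (1 points).
  x = 7: rhs = 12, matching y values: 5, 8 (2 points).
  x = 8: rhs = 1, matching y values: 1, 12 (2 points).
  x = 9: rhs = 12, matching y values: 5, 8 (2 points).
  x = 10: rhs = 12, matching y values: 5, 8 (2 points).
  x = 11: rhs = 7, matching y values: none (0 points).
  x = 12: rhs = 3, matching y values: 4, 9 (2 points).
Total affine count: 15.
Full point count |E(F_13)| = 15 + 1 = 16.
Hasse bound: |16 − (13+1)| = |2| = 2 ≤ 2√13 ≈ 7.2111 ✓.
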